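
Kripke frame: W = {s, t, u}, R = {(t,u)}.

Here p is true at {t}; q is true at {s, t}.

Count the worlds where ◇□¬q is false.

s: no successors, so ◇□¬q fails. ✗
t: successors {u}; □¬q there: u:T. ✓
u: no successors, so ◇□¬q fails. ✗
Satisfying worlds: {t}.
So ◇□¬q fails at the other 2 worlds.

2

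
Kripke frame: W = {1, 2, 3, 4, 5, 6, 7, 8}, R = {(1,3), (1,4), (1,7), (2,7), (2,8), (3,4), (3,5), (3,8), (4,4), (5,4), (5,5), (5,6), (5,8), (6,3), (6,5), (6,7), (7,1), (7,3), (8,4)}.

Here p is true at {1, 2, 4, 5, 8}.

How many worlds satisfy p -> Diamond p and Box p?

5

1: p is T, Diamond p and Box p is F. ✗
2: p is T, Diamond p and Box p is F. ✗
3: p is F, Diamond p and Box p is T. ✓
4: p is T, Diamond p and Box p is T. ✓
5: p is T, Diamond p and Box p is F. ✗
6: p is F, Diamond p and Box p is F. ✓
7: p is F, Diamond p and Box p is F. ✓
8: p is T, Diamond p and Box p is T. ✓
Satisfying worlds: {3, 4, 6, 7, 8}.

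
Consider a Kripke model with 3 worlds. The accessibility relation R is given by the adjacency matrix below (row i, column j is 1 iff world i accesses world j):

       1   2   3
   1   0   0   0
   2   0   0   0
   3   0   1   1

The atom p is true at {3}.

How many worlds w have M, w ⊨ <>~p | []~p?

1: <>~p is F, []~p is T. ✓
2: <>~p is F, []~p is T. ✓
3: <>~p is T, []~p is F. ✓
Satisfying worlds: {1, 2, 3}.

3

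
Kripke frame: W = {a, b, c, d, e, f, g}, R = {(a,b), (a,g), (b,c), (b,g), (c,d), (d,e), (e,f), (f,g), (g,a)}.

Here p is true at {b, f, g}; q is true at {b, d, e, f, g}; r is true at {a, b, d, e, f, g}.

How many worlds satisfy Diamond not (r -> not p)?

a: successors {b, g}; not (r -> not p) there: b:T, g:T. ✓
b: successors {c, g}; not (r -> not p) there: c:F, g:T. ✓
c: successors {d}; not (r -> not p) there: d:F. ✗
d: successors {e}; not (r -> not p) there: e:F. ✗
e: successors {f}; not (r -> not p) there: f:T. ✓
f: successors {g}; not (r -> not p) there: g:T. ✓
g: successors {a}; not (r -> not p) there: a:F. ✗
Satisfying worlds: {a, b, e, f}.

4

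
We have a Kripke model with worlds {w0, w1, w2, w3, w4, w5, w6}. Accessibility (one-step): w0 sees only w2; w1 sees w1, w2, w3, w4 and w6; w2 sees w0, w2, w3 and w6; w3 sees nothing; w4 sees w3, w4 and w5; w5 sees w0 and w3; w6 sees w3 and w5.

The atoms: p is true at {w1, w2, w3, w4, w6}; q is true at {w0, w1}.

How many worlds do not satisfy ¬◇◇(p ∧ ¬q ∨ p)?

6

w0: ◇◇(p ∧ ¬q ∨ p) is T. ✗
w1: ◇◇(p ∧ ¬q ∨ p) is T. ✗
w2: ◇◇(p ∧ ¬q ∨ p) is T. ✗
w3: ◇◇(p ∧ ¬q ∨ p) is F. ✓
w4: ◇◇(p ∧ ¬q ∨ p) is T. ✗
w5: ◇◇(p ∧ ¬q ∨ p) is T. ✗
w6: ◇◇(p ∧ ¬q ∨ p) is T. ✗
Satisfying worlds: {w3}.
So ¬◇◇(p ∧ ¬q ∨ p) fails at the other 6 worlds.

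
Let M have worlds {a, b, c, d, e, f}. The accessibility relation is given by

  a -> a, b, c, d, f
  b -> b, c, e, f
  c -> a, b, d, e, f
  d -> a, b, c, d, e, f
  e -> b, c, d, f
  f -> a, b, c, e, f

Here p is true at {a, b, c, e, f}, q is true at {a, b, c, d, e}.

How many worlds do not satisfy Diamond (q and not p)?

2

a: successors {a, b, c, d, f}; q and not p there: a:F, b:F, c:F, d:T, f:F. ✓
b: successors {b, c, e, f}; q and not p there: b:F, c:F, e:F, f:F. ✗
c: successors {a, b, d, e, f}; q and not p there: a:F, b:F, d:T, e:F, f:F. ✓
d: successors {a, b, c, d, e, f}; q and not p there: a:F, b:F, c:F, d:T, e:F, f:F. ✓
e: successors {b, c, d, f}; q and not p there: b:F, c:F, d:T, f:F. ✓
f: successors {a, b, c, e, f}; q and not p there: a:F, b:F, c:F, e:F, f:F. ✗
Satisfying worlds: {a, c, d, e}.
So Diamond (q and not p) fails at the other 2 worlds.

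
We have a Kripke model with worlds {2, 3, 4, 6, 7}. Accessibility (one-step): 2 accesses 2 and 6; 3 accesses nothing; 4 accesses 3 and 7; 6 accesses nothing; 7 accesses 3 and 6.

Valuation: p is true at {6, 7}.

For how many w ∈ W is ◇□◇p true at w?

2: successors {2, 6}; □◇p there: 2:F, 6:T. ✓
3: no successors, so ◇□◇p fails. ✗
4: successors {3, 7}; □◇p there: 3:T, 7:F. ✓
6: no successors, so ◇□◇p fails. ✗
7: successors {3, 6}; □◇p there: 3:T, 6:T. ✓
Satisfying worlds: {2, 4, 7}.

3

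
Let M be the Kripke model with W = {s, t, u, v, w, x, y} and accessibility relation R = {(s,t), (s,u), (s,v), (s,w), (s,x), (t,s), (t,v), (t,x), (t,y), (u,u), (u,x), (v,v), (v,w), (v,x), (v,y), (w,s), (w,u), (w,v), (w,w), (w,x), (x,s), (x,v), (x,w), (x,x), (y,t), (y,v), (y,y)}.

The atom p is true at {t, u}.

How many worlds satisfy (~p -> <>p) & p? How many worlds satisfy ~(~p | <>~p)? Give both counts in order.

For (~p -> <>p) & p:
s: ~p -> <>p is T, p is F. ✗
t: ~p -> <>p is T, p is T. ✓
u: ~p -> <>p is T, p is T. ✓
v: ~p -> <>p is F, p is F. ✗
w: ~p -> <>p is T, p is F. ✗
x: ~p -> <>p is F, p is F. ✗
y: ~p -> <>p is T, p is F. ✗
— 2 worlds.
For ~(~p | <>~p):
s: ~p | <>~p is T. ✗
t: ~p | <>~p is T. ✗
u: ~p | <>~p is T. ✗
v: ~p | <>~p is T. ✗
w: ~p | <>~p is T. ✗
x: ~p | <>~p is T. ✗
y: ~p | <>~p is T. ✗
— 0 worlds.

2 and 0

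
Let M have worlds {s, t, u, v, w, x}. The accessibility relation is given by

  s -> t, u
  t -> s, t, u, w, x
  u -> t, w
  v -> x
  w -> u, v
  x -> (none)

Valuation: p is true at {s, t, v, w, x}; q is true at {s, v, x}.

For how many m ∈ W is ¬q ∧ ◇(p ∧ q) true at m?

s: ¬q is F, ◇(p ∧ q) is F. ✗
t: ¬q is T, ◇(p ∧ q) is T. ✓
u: ¬q is T, ◇(p ∧ q) is F. ✗
v: ¬q is F, ◇(p ∧ q) is T. ✗
w: ¬q is T, ◇(p ∧ q) is T. ✓
x: ¬q is F, ◇(p ∧ q) is F. ✗
Satisfying worlds: {t, w}.

2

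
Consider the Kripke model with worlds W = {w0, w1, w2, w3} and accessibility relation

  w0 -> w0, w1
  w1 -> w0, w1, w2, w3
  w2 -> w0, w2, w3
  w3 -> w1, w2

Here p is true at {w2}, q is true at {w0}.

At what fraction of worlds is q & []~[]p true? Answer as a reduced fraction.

w0: q is T, []~[]p is T. ✓
w1: q is F, []~[]p is T. ✗
w2: q is F, []~[]p is T. ✗
w3: q is F, []~[]p is T. ✗
That's 1 of 4 worlds, so 1/4.

1/4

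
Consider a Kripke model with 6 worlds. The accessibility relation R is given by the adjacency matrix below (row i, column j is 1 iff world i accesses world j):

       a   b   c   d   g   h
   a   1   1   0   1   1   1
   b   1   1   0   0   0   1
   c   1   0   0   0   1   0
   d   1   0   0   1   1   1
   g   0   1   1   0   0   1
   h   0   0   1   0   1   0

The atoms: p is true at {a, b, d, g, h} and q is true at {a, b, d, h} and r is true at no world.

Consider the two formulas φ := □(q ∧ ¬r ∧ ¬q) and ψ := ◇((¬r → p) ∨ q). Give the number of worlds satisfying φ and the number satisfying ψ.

0 and 6

For □(q ∧ ¬r ∧ ¬q):
a: successors {a, b, d, g, h}; q ∧ ¬r ∧ ¬q there: a:F, b:F, d:F, g:F, h:F. ✗
b: successors {a, b, h}; q ∧ ¬r ∧ ¬q there: a:F, b:F, h:F. ✗
c: successors {a, g}; q ∧ ¬r ∧ ¬q there: a:F, g:F. ✗
d: successors {a, d, g, h}; q ∧ ¬r ∧ ¬q there: a:F, d:F, g:F, h:F. ✗
g: successors {b, c, h}; q ∧ ¬r ∧ ¬q there: b:F, c:F, h:F. ✗
h: successors {c, g}; q ∧ ¬r ∧ ¬q there: c:F, g:F. ✗
— 0 worlds.
For ◇((¬r → p) ∨ q):
a: successors {a, b, d, g, h}; (¬r → p) ∨ q there: a:T, b:T, d:T, g:T, h:T. ✓
b: successors {a, b, h}; (¬r → p) ∨ q there: a:T, b:T, h:T. ✓
c: successors {a, g}; (¬r → p) ∨ q there: a:T, g:T. ✓
d: successors {a, d, g, h}; (¬r → p) ∨ q there: a:T, d:T, g:T, h:T. ✓
g: successors {b, c, h}; (¬r → p) ∨ q there: b:T, c:F, h:T. ✓
h: successors {c, g}; (¬r → p) ∨ q there: c:F, g:T. ✓
— 6 worlds.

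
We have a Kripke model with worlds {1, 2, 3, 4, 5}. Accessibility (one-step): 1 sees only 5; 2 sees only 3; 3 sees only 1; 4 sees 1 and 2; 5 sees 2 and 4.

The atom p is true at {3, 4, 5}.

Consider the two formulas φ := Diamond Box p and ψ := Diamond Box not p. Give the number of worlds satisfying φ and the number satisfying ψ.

3 and 2

For Diamond Box p:
1: successors {5}; Box p there: 5:F. ✗
2: successors {3}; Box p there: 3:F. ✗
3: successors {1}; Box p there: 1:T. ✓
4: successors {1, 2}; Box p there: 1:T, 2:T. ✓
5: successors {2, 4}; Box p there: 2:T, 4:F. ✓
— 3 worlds.
For Diamond Box not p:
1: successors {5}; Box not p there: 5:F. ✗
2: successors {3}; Box not p there: 3:T. ✓
3: successors {1}; Box not p there: 1:F. ✗
4: successors {1, 2}; Box not p there: 1:F, 2:F. ✗
5: successors {2, 4}; Box not p there: 2:F, 4:T. ✓
— 2 worlds.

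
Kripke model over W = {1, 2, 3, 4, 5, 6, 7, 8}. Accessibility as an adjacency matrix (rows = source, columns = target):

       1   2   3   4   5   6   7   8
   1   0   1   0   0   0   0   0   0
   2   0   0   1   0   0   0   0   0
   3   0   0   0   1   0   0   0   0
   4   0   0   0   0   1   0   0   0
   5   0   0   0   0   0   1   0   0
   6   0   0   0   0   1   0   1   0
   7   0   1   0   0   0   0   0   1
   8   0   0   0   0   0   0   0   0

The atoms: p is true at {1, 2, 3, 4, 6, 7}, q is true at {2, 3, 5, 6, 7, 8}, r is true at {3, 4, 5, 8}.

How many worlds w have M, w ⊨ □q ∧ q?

5

1: □q is T, q is F. ✗
2: □q is T, q is T. ✓
3: □q is F, q is T. ✗
4: □q is T, q is F. ✗
5: □q is T, q is T. ✓
6: □q is T, q is T. ✓
7: □q is T, q is T. ✓
8: □q is T, q is T. ✓
Satisfying worlds: {2, 5, 6, 7, 8}.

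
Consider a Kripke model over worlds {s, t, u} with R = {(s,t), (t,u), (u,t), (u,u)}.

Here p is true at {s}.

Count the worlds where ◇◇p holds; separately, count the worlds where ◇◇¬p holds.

0 and 3

For ◇◇p:
s: successors {t}; ◇p there: t:F. ✗
t: successors {u}; ◇p there: u:F. ✗
u: successors {t, u}; ◇p there: t:F, u:F. ✗
— 0 worlds.
For ◇◇¬p:
s: successors {t}; ◇¬p there: t:T. ✓
t: successors {u}; ◇¬p there: u:T. ✓
u: successors {t, u}; ◇¬p there: t:T, u:T. ✓
— 3 worlds.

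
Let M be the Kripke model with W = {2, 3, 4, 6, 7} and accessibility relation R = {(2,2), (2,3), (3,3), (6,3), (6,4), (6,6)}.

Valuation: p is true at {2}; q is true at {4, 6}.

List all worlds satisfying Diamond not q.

{2, 3, 6}

2: successors {2, 3}; not q there: 2:T, 3:T. ✓
3: successors {3}; not q there: 3:T. ✓
4: no successors, so Diamond not q fails. ✗
6: successors {3, 4, 6}; not q there: 3:T, 4:F, 6:F. ✓
7: no successors, so Diamond not q fails. ✗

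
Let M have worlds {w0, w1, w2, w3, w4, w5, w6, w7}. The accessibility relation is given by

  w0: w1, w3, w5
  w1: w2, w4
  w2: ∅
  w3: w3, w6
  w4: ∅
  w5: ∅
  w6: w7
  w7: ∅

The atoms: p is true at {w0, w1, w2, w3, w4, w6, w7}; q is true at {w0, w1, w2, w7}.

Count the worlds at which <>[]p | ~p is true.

w0: <>[]p is T, ~p is F. ✓
w1: <>[]p is T, ~p is F. ✓
w2: <>[]p is F, ~p is F. ✗
w3: <>[]p is T, ~p is F. ✓
w4: <>[]p is F, ~p is F. ✗
w5: <>[]p is F, ~p is T. ✓
w6: <>[]p is T, ~p is F. ✓
w7: <>[]p is F, ~p is F. ✗
Satisfying worlds: {w0, w1, w3, w5, w6}.

5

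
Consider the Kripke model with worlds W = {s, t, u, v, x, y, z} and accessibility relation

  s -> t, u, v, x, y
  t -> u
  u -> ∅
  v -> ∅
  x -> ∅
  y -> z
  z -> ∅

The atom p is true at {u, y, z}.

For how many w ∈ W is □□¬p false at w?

s: successors {t, u, v, x, y}; □¬p there: t:F, u:T, v:T, x:T, y:F. ✗
t: successors {u}; □¬p there: u:T. ✓
u: no successors, so □□¬p holds vacuously. ✓
v: no successors, so □□¬p holds vacuously. ✓
x: no successors, so □□¬p holds vacuously. ✓
y: successors {z}; □¬p there: z:T. ✓
z: no successors, so □□¬p holds vacuously. ✓
Satisfying worlds: {t, u, v, x, y, z}.
So □□¬p fails at the other 1 world.

1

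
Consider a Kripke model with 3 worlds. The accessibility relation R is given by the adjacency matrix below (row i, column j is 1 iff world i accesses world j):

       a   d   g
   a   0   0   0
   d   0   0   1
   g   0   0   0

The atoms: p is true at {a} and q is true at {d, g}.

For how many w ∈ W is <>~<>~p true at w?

a: no successors, so <>~<>~p fails. ✗
d: successors {g}; ~<>~p there: g:T. ✓
g: no successors, so <>~<>~p fails. ✗
Satisfying worlds: {d}.

1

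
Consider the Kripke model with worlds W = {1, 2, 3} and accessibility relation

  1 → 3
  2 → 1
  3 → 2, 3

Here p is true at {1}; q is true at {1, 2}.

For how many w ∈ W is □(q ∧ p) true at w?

1: successors {3}; q ∧ p there: 3:F. ✗
2: successors {1}; q ∧ p there: 1:T. ✓
3: successors {2, 3}; q ∧ p there: 2:F, 3:F. ✗
Satisfying worlds: {2}.

1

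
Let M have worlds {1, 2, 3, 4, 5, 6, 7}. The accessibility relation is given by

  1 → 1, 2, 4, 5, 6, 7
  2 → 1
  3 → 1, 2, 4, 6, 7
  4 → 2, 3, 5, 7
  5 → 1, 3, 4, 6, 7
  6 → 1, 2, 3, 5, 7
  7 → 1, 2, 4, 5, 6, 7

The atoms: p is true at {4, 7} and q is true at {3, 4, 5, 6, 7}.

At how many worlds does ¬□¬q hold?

1: □¬q is F. ✓
2: □¬q is T. ✗
3: □¬q is F. ✓
4: □¬q is F. ✓
5: □¬q is F. ✓
6: □¬q is F. ✓
7: □¬q is F. ✓
Satisfying worlds: {1, 3, 4, 5, 6, 7}.

6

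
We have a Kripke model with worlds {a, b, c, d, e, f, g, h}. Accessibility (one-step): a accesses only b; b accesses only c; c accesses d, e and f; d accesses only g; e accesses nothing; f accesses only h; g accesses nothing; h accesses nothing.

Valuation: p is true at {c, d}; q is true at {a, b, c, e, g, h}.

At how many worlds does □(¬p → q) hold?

7

a: successors {b}; ¬p → q there: b:T. ✓
b: successors {c}; ¬p → q there: c:T. ✓
c: successors {d, e, f}; ¬p → q there: d:T, e:T, f:F. ✗
d: successors {g}; ¬p → q there: g:T. ✓
e: no successors, so □(¬p → q) holds vacuously. ✓
f: successors {h}; ¬p → q there: h:T. ✓
g: no successors, so □(¬p → q) holds vacuously. ✓
h: no successors, so □(¬p → q) holds vacuously. ✓
Satisfying worlds: {a, b, d, e, f, g, h}.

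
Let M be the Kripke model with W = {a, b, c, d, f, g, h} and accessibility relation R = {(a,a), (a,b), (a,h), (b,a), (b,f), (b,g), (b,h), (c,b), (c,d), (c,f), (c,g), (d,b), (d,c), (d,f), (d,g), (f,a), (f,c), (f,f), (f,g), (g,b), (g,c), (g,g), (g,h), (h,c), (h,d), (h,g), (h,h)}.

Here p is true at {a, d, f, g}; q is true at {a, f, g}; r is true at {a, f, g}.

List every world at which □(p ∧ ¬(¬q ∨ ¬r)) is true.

a: successors {a, b, h}; p ∧ ¬(¬q ∨ ¬r) there: a:T, b:F, h:F. ✗
b: successors {a, f, g, h}; p ∧ ¬(¬q ∨ ¬r) there: a:T, f:T, g:T, h:F. ✗
c: successors {b, d, f, g}; p ∧ ¬(¬q ∨ ¬r) there: b:F, d:F, f:T, g:T. ✗
d: successors {b, c, f, g}; p ∧ ¬(¬q ∨ ¬r) there: b:F, c:F, f:T, g:T. ✗
f: successors {a, c, f, g}; p ∧ ¬(¬q ∨ ¬r) there: a:T, c:F, f:T, g:T. ✗
g: successors {b, c, g, h}; p ∧ ¬(¬q ∨ ¬r) there: b:F, c:F, g:T, h:F. ✗
h: successors {c, d, g, h}; p ∧ ¬(¬q ∨ ¬r) there: c:F, d:F, g:T, h:F. ✗

∅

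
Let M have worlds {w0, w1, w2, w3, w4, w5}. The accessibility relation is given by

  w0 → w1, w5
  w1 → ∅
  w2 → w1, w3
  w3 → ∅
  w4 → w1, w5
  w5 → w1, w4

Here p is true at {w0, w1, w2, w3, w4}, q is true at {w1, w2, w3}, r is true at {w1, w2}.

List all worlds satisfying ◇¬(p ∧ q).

w0: successors {w1, w5}; ¬(p ∧ q) there: w1:F, w5:T. ✓
w1: no successors, so ◇¬(p ∧ q) fails. ✗
w2: successors {w1, w3}; ¬(p ∧ q) there: w1:F, w3:F. ✗
w3: no successors, so ◇¬(p ∧ q) fails. ✗
w4: successors {w1, w5}; ¬(p ∧ q) there: w1:F, w5:T. ✓
w5: successors {w1, w4}; ¬(p ∧ q) there: w1:F, w4:T. ✓

{w0, w4, w5}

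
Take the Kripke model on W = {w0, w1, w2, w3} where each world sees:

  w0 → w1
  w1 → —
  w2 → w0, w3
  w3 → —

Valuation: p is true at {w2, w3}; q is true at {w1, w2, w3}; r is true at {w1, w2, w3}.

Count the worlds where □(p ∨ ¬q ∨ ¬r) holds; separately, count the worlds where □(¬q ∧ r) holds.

3 and 2

For □(p ∨ ¬q ∨ ¬r):
w0: successors {w1}; p ∨ ¬q ∨ ¬r there: w1:F. ✗
w1: no successors, so □(p ∨ ¬q ∨ ¬r) holds vacuously. ✓
w2: successors {w0, w3}; p ∨ ¬q ∨ ¬r there: w0:T, w3:T. ✓
w3: no successors, so □(p ∨ ¬q ∨ ¬r) holds vacuously. ✓
— 3 worlds.
For □(¬q ∧ r):
w0: successors {w1}; ¬q ∧ r there: w1:F. ✗
w1: no successors, so □(¬q ∧ r) holds vacuously. ✓
w2: successors {w0, w3}; ¬q ∧ r there: w0:F, w3:F. ✗
w3: no successors, so □(¬q ∧ r) holds vacuously. ✓
— 2 worlds.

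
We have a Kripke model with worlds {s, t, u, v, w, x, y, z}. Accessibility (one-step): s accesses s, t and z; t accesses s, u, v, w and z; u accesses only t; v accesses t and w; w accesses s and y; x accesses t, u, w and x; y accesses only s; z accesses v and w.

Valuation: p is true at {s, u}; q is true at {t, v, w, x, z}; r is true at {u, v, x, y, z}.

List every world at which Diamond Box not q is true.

s: successors {s, t, z}; Box not q there: s:F, t:F, z:F. ✗
t: successors {s, u, v, w, z}; Box not q there: s:F, u:F, v:F, w:T, z:F. ✓
u: successors {t}; Box not q there: t:F. ✗
v: successors {t, w}; Box not q there: t:F, w:T. ✓
w: successors {s, y}; Box not q there: s:F, y:T. ✓
x: successors {t, u, w, x}; Box not q there: t:F, u:F, w:T, x:F. ✓
y: successors {s}; Box not q there: s:F. ✗
z: successors {v, w}; Box not q there: v:F, w:T. ✓

{t, v, w, x, z}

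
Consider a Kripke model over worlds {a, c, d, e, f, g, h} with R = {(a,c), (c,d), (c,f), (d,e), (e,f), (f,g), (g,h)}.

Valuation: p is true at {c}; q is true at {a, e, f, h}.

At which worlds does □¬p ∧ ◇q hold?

a: □¬p is F, ◇q is F. ✗
c: □¬p is T, ◇q is T. ✓
d: □¬p is T, ◇q is T. ✓
e: □¬p is T, ◇q is T. ✓
f: □¬p is T, ◇q is F. ✗
g: □¬p is T, ◇q is T. ✓
h: □¬p is T, ◇q is F. ✗

{c, d, e, g}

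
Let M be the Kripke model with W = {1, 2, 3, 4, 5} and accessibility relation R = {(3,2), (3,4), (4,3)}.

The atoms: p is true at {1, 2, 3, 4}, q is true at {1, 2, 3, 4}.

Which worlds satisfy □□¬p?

{1, 2, 5}

1: no successors, so □□¬p holds vacuously. ✓
2: no successors, so □□¬p holds vacuously. ✓
3: successors {2, 4}; □¬p there: 2:T, 4:F. ✗
4: successors {3}; □¬p there: 3:F. ✗
5: no successors, so □□¬p holds vacuously. ✓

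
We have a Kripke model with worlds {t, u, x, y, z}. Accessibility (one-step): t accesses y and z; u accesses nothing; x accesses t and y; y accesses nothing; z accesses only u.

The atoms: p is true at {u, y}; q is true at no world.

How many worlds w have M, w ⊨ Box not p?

2

t: successors {y, z}; not p there: y:F, z:T. ✗
u: no successors, so Box not p holds vacuously. ✓
x: successors {t, y}; not p there: t:T, y:F. ✗
y: no successors, so Box not p holds vacuously. ✓
z: successors {u}; not p there: u:F. ✗
Satisfying worlds: {u, y}.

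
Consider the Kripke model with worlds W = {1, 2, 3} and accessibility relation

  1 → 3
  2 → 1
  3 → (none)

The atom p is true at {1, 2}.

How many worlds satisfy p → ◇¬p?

2

1: p is T, ◇¬p is T. ✓
2: p is T, ◇¬p is F. ✗
3: p is F, ◇¬p is F. ✓
Satisfying worlds: {1, 3}.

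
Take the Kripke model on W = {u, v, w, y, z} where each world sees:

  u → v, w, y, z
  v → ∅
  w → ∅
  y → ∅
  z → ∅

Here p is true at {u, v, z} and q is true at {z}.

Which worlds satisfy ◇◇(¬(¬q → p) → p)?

u: successors {v, w, y, z}; ◇(¬(¬q → p) → p) there: v:F, w:F, y:F, z:F. ✗
v: no successors, so ◇◇(¬(¬q → p) → p) fails. ✗
w: no successors, so ◇◇(¬(¬q → p) → p) fails. ✗
y: no successors, so ◇◇(¬(¬q → p) → p) fails. ✗
z: no successors, so ◇◇(¬(¬q → p) → p) fails. ✗

∅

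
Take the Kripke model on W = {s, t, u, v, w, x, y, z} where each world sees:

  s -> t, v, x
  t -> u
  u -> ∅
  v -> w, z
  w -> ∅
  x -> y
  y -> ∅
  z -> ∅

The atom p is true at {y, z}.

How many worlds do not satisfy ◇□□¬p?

4

s: successors {t, v, x}; □□¬p there: t:T, v:T, x:T. ✓
t: successors {u}; □□¬p there: u:T. ✓
u: no successors, so ◇□□¬p fails. ✗
v: successors {w, z}; □□¬p there: w:T, z:T. ✓
w: no successors, so ◇□□¬p fails. ✗
x: successors {y}; □□¬p there: y:T. ✓
y: no successors, so ◇□□¬p fails. ✗
z: no successors, so ◇□□¬p fails. ✗
Satisfying worlds: {s, t, v, x}.
So ◇□□¬p fails at the other 4 worlds.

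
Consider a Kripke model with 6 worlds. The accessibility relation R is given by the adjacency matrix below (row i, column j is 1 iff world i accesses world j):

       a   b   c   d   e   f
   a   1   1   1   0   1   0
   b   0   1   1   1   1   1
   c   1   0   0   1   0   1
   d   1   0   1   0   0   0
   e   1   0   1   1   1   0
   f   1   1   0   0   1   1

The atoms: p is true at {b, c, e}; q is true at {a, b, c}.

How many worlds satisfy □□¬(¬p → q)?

0

a: successors {a, b, c, e}; □¬(¬p → q) there: a:F, b:F, c:F, e:F. ✗
b: successors {b, c, d, e, f}; □¬(¬p → q) there: b:F, c:F, d:F, e:F, f:F. ✗
c: successors {a, d, f}; □¬(¬p → q) there: a:F, d:F, f:F. ✗
d: successors {a, c}; □¬(¬p → q) there: a:F, c:F. ✗
e: successors {a, c, d, e}; □¬(¬p → q) there: a:F, c:F, d:F, e:F. ✗
f: successors {a, b, e, f}; □¬(¬p → q) there: a:F, b:F, e:F, f:F. ✗
Satisfying worlds: ∅.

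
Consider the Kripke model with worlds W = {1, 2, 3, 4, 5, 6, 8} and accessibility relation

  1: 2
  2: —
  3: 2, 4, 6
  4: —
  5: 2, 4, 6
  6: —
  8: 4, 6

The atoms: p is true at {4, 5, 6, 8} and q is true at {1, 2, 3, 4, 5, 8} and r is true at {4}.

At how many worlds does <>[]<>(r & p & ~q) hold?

4

1: successors {2}; []<>(r & p & ~q) there: 2:T. ✓
2: no successors, so <>[]<>(r & p & ~q) fails. ✗
3: successors {2, 4, 6}; []<>(r & p & ~q) there: 2:T, 4:T, 6:T. ✓
4: no successors, so <>[]<>(r & p & ~q) fails. ✗
5: successors {2, 4, 6}; []<>(r & p & ~q) there: 2:T, 4:T, 6:T. ✓
6: no successors, so <>[]<>(r & p & ~q) fails. ✗
8: successors {4, 6}; []<>(r & p & ~q) there: 4:T, 6:T. ✓
Satisfying worlds: {1, 3, 5, 8}.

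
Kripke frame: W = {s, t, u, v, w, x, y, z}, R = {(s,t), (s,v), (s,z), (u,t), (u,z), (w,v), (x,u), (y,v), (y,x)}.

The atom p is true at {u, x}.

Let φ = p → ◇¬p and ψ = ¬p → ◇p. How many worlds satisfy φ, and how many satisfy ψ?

7 and 3

For p → ◇¬p:
s: p is F, ◇¬p is T. ✓
t: p is F, ◇¬p is F. ✓
u: p is T, ◇¬p is T. ✓
v: p is F, ◇¬p is F. ✓
w: p is F, ◇¬p is T. ✓
x: p is T, ◇¬p is F. ✗
y: p is F, ◇¬p is T. ✓
z: p is F, ◇¬p is F. ✓
— 7 worlds.
For ¬p → ◇p:
s: ¬p is T, ◇p is F. ✗
t: ¬p is T, ◇p is F. ✗
u: ¬p is F, ◇p is F. ✓
v: ¬p is T, ◇p is F. ✗
w: ¬p is T, ◇p is F. ✗
x: ¬p is F, ◇p is T. ✓
y: ¬p is T, ◇p is T. ✓
z: ¬p is T, ◇p is F. ✗
— 3 worlds.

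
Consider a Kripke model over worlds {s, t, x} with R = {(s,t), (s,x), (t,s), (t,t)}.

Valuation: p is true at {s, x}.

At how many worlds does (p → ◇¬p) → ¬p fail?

1

s: p → ◇¬p is T, ¬p is F. ✗
t: p → ◇¬p is T, ¬p is T. ✓
x: p → ◇¬p is F, ¬p is F. ✓
Satisfying worlds: {t, x}.
So (p → ◇¬p) → ¬p fails at the other 1 world.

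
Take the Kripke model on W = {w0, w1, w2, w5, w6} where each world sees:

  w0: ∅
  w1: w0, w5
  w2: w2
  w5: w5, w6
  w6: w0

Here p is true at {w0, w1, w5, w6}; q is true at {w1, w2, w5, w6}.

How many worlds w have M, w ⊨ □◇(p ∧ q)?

w0: no successors, so □◇(p ∧ q) holds vacuously. ✓
w1: successors {w0, w5}; ◇(p ∧ q) there: w0:F, w5:T. ✗
w2: successors {w2}; ◇(p ∧ q) there: w2:F. ✗
w5: successors {w5, w6}; ◇(p ∧ q) there: w5:T, w6:F. ✗
w6: successors {w0}; ◇(p ∧ q) there: w0:F. ✗
Satisfying worlds: {w0}.

1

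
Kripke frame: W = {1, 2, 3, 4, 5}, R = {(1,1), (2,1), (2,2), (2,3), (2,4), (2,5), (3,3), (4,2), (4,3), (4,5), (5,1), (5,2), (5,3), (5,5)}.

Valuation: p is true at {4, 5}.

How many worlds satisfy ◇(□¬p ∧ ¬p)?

5

1: successors {1}; □¬p ∧ ¬p there: 1:T. ✓
2: successors {1, 2, 3, 4, 5}; □¬p ∧ ¬p there: 1:T, 2:F, 3:T, 4:F, 5:F. ✓
3: successors {3}; □¬p ∧ ¬p there: 3:T. ✓
4: successors {2, 3, 5}; □¬p ∧ ¬p there: 2:F, 3:T, 5:F. ✓
5: successors {1, 2, 3, 5}; □¬p ∧ ¬p there: 1:T, 2:F, 3:T, 5:F. ✓
Satisfying worlds: {1, 2, 3, 4, 5}.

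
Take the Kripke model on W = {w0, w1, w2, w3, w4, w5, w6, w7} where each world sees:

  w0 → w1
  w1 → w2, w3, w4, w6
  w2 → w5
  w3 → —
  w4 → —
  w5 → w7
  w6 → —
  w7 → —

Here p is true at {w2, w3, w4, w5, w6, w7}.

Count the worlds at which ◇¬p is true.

1

w0: successors {w1}; ¬p there: w1:T. ✓
w1: successors {w2, w3, w4, w6}; ¬p there: w2:F, w3:F, w4:F, w6:F. ✗
w2: successors {w5}; ¬p there: w5:F. ✗
w3: no successors, so ◇¬p fails. ✗
w4: no successors, so ◇¬p fails. ✗
w5: successors {w7}; ¬p there: w7:F. ✗
w6: no successors, so ◇¬p fails. ✗
w7: no successors, so ◇¬p fails. ✗
Satisfying worlds: {w0}.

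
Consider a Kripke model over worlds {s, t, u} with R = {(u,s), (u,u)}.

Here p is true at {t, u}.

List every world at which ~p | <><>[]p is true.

s: ~p is T, <><>[]p is F. ✓
t: ~p is F, <><>[]p is F. ✗
u: ~p is F, <><>[]p is T. ✓

{s, u}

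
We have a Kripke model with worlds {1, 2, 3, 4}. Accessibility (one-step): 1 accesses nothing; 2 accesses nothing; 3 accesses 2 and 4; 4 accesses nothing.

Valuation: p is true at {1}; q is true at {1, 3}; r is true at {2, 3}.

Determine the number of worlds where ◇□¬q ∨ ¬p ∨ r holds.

1: ◇□¬q is F, ¬p ∨ r is F. ✗
2: ◇□¬q is F, ¬p ∨ r is T. ✓
3: ◇□¬q is T, ¬p ∨ r is T. ✓
4: ◇□¬q is F, ¬p ∨ r is T. ✓
Satisfying worlds: {2, 3, 4}.

3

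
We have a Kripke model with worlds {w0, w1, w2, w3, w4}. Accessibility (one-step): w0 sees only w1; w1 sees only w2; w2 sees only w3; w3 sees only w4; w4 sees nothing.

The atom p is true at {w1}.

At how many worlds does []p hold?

w0: successors {w1}; p there: w1:T. ✓
w1: successors {w2}; p there: w2:F. ✗
w2: successors {w3}; p there: w3:F. ✗
w3: successors {w4}; p there: w4:F. ✗
w4: no successors, so []p holds vacuously. ✓
Satisfying worlds: {w0, w4}.

2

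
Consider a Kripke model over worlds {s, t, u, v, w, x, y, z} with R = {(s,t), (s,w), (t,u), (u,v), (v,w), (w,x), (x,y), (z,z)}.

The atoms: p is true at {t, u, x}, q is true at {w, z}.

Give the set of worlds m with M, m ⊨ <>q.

s: successors {t, w}; q there: t:F, w:T. ✓
t: successors {u}; q there: u:F. ✗
u: successors {v}; q there: v:F. ✗
v: successors {w}; q there: w:T. ✓
w: successors {x}; q there: x:F. ✗
x: successors {y}; q there: y:F. ✗
y: no successors, so <>q fails. ✗
z: successors {z}; q there: z:T. ✓

{s, v, z}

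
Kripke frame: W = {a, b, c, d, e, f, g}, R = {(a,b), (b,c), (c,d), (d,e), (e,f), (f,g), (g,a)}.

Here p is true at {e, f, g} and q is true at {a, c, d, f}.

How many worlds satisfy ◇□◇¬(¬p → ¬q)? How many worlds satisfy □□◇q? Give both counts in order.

3 and 4

For ◇□◇¬(¬p → ¬q):
a: successors {b}; □◇¬(¬p → ¬q) there: b:T. ✓
b: successors {c}; □◇¬(¬p → ¬q) there: c:F. ✗
c: successors {d}; □◇¬(¬p → ¬q) there: d:F. ✗
d: successors {e}; □◇¬(¬p → ¬q) there: e:F. ✗
e: successors {f}; □◇¬(¬p → ¬q) there: f:T. ✓
f: successors {g}; □◇¬(¬p → ¬q) there: g:F. ✗
g: successors {a}; □◇¬(¬p → ¬q) there: a:T. ✓
— 3 worlds.
For □□◇q:
a: successors {b}; □◇q there: b:T. ✓
b: successors {c}; □◇q there: c:F. ✗
c: successors {d}; □◇q there: d:T. ✓
d: successors {e}; □◇q there: e:F. ✗
e: successors {f}; □◇q there: f:T. ✓
f: successors {g}; □◇q there: g:F. ✗
g: successors {a}; □◇q there: a:T. ✓
— 4 worlds.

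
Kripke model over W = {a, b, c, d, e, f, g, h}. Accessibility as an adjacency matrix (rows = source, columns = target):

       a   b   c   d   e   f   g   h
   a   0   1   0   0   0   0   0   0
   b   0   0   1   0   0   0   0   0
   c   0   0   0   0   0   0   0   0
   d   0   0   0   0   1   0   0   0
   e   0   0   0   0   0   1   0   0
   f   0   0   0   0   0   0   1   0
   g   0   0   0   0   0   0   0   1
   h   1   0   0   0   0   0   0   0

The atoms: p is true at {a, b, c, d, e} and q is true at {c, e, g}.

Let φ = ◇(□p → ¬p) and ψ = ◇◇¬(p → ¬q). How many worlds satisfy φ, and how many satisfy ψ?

For ◇(□p → ¬p):
a: successors {b}; □p → ¬p there: b:F. ✗
b: successors {c}; □p → ¬p there: c:F. ✗
c: no successors, so ◇(□p → ¬p) fails. ✗
d: successors {e}; □p → ¬p there: e:T. ✓
e: successors {f}; □p → ¬p there: f:T. ✓
f: successors {g}; □p → ¬p there: g:T. ✓
g: successors {h}; □p → ¬p there: h:T. ✓
h: successors {a}; □p → ¬p there: a:F. ✗
— 4 worlds.
For ◇◇¬(p → ¬q):
a: successors {b}; ◇¬(p → ¬q) there: b:T. ✓
b: successors {c}; ◇¬(p → ¬q) there: c:F. ✗
c: no successors, so ◇◇¬(p → ¬q) fails. ✗
d: successors {e}; ◇¬(p → ¬q) there: e:F. ✗
e: successors {f}; ◇¬(p → ¬q) there: f:F. ✗
f: successors {g}; ◇¬(p → ¬q) there: g:F. ✗
g: successors {h}; ◇¬(p → ¬q) there: h:F. ✗
h: successors {a}; ◇¬(p → ¬q) there: a:F. ✗
— 1 world.

4 and 1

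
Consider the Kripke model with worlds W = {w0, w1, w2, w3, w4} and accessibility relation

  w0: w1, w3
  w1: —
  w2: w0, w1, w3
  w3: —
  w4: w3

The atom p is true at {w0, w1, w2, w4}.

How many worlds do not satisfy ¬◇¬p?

3

w0: ◇¬p is T. ✗
w1: ◇¬p is F. ✓
w2: ◇¬p is T. ✗
w3: ◇¬p is F. ✓
w4: ◇¬p is T. ✗
Satisfying worlds: {w1, w3}.
So ¬◇¬p fails at the other 3 worlds.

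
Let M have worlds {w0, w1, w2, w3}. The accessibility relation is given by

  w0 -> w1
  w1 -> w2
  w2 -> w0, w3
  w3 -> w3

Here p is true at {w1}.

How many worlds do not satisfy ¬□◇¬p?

3

w0: □◇¬p is T. ✗
w1: □◇¬p is T. ✗
w2: □◇¬p is F. ✓
w3: □◇¬p is T. ✗
Satisfying worlds: {w2}.
So ¬□◇¬p fails at the other 3 worlds.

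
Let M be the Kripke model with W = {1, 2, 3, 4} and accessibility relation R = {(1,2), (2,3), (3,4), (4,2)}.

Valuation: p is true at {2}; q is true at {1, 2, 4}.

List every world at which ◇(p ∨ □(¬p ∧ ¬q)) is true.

1: successors {2}; p ∨ □(¬p ∧ ¬q) there: 2:T. ✓
2: successors {3}; p ∨ □(¬p ∧ ¬q) there: 3:F. ✗
3: successors {4}; p ∨ □(¬p ∧ ¬q) there: 4:F. ✗
4: successors {2}; p ∨ □(¬p ∧ ¬q) there: 2:T. ✓

{1, 4}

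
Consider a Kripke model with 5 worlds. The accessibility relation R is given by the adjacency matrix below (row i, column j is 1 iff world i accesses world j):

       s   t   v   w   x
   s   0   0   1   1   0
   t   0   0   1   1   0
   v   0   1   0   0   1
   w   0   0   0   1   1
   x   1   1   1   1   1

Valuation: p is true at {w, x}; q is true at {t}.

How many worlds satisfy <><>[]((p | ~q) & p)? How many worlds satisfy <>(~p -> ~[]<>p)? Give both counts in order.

For <><>[]((p | ~q) & p):
s: successors {v, w}; <>[]((p | ~q) & p) there: v:F, w:T. ✓
t: successors {v, w}; <>[]((p | ~q) & p) there: v:F, w:T. ✓
v: successors {t, x}; <>[]((p | ~q) & p) there: t:T, x:T. ✓
w: successors {w, x}; <>[]((p | ~q) & p) there: w:T, x:T. ✓
x: successors {s, t, v, w, x}; <>[]((p | ~q) & p) there: s:T, t:T, v:F, w:T, x:T. ✓
— 5 worlds.
For <>(~p -> ~[]<>p):
s: successors {v, w}; ~p -> ~[]<>p there: v:F, w:T. ✓
t: successors {v, w}; ~p -> ~[]<>p there: v:F, w:T. ✓
v: successors {t, x}; ~p -> ~[]<>p there: t:F, x:T. ✓
w: successors {w, x}; ~p -> ~[]<>p there: w:T, x:T. ✓
x: successors {s, t, v, w, x}; ~p -> ~[]<>p there: s:F, t:F, v:F, w:T, x:T. ✓
— 5 worlds.

5 and 5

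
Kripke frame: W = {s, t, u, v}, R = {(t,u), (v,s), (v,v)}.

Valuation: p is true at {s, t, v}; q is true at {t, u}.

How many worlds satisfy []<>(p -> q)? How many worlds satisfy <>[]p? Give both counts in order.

2 and 2

For []<>(p -> q):
s: no successors, so []<>(p -> q) holds vacuously. ✓
t: successors {u}; <>(p -> q) there: u:F. ✗
u: no successors, so []<>(p -> q) holds vacuously. ✓
v: successors {s, v}; <>(p -> q) there: s:F, v:F. ✗
— 2 worlds.
For <>[]p:
s: no successors, so <>[]p fails. ✗
t: successors {u}; []p there: u:T. ✓
u: no successors, so <>[]p fails. ✗
v: successors {s, v}; []p there: s:T, v:T. ✓
— 2 worlds.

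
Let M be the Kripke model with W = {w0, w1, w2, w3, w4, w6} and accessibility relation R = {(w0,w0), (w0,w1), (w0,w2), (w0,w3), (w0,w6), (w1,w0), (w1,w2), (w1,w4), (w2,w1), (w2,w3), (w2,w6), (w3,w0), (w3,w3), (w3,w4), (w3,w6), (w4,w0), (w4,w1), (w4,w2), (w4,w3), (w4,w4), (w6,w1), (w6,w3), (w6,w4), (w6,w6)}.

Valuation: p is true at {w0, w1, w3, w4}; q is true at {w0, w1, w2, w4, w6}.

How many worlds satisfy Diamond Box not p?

w0: successors {w0, w1, w2, w3, w6}; Box not p there: w0:F, w1:F, w2:F, w3:F, w6:F. ✗
w1: successors {w0, w2, w4}; Box not p there: w0:F, w2:F, w4:F. ✗
w2: successors {w1, w3, w6}; Box not p there: w1:F, w3:F, w6:F. ✗
w3: successors {w0, w3, w4, w6}; Box not p there: w0:F, w3:F, w4:F, w6:F. ✗
w4: successors {w0, w1, w2, w3, w4}; Box not p there: w0:F, w1:F, w2:F, w3:F, w4:F. ✗
w6: successors {w1, w3, w4, w6}; Box not p there: w1:F, w3:F, w4:F, w6:F. ✗
Satisfying worlds: ∅.

0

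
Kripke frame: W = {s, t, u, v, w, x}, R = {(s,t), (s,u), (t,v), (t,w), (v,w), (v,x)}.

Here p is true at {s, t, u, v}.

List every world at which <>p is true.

{s, t}

s: successors {t, u}; p there: t:T, u:T. ✓
t: successors {v, w}; p there: v:T, w:F. ✓
u: no successors, so <>p fails. ✗
v: successors {w, x}; p there: w:F, x:F. ✗
w: no successors, so <>p fails. ✗
x: no successors, so <>p fails. ✗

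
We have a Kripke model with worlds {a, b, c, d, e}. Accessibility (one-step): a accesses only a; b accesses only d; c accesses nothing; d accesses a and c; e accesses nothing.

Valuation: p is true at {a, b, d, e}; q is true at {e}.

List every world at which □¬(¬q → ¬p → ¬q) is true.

{c, e}

a: successors {a}; ¬(¬q → ¬p → ¬q) there: a:F. ✗
b: successors {d}; ¬(¬q → ¬p → ¬q) there: d:F. ✗
c: no successors, so □¬(¬q → ¬p → ¬q) holds vacuously. ✓
d: successors {a, c}; ¬(¬q → ¬p → ¬q) there: a:F, c:F. ✗
e: no successors, so □¬(¬q → ¬p → ¬q) holds vacuously. ✓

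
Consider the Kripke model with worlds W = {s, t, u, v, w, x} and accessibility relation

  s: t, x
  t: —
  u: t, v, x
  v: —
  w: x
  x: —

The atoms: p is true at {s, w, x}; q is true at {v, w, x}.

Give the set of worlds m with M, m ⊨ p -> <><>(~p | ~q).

s: p is T, <><>(~p | ~q) is F. ✗
t: p is F, <><>(~p | ~q) is F. ✓
u: p is F, <><>(~p | ~q) is F. ✓
v: p is F, <><>(~p | ~q) is F. ✓
w: p is T, <><>(~p | ~q) is F. ✗
x: p is T, <><>(~p | ~q) is F. ✗

{t, u, v}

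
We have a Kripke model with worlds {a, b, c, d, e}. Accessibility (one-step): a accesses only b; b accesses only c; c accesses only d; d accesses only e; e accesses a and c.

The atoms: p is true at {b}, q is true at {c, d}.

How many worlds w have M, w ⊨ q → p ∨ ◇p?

a: q is F, p ∨ ◇p is T. ✓
b: q is F, p ∨ ◇p is T. ✓
c: q is T, p ∨ ◇p is F. ✗
d: q is T, p ∨ ◇p is F. ✗
e: q is F, p ∨ ◇p is F. ✓
Satisfying worlds: {a, b, e}.

3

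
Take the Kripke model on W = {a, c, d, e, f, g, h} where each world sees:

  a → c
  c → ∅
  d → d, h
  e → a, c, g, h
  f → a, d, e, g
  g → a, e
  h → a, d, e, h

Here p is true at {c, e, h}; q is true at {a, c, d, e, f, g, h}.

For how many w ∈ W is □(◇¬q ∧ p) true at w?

a: successors {c}; ◇¬q ∧ p there: c:F. ✗
c: no successors, so □(◇¬q ∧ p) holds vacuously. ✓
d: successors {d, h}; ◇¬q ∧ p there: d:F, h:F. ✗
e: successors {a, c, g, h}; ◇¬q ∧ p there: a:F, c:F, g:F, h:F. ✗
f: successors {a, d, e, g}; ◇¬q ∧ p there: a:F, d:F, e:F, g:F. ✗
g: successors {a, e}; ◇¬q ∧ p there: a:F, e:F. ✗
h: successors {a, d, e, h}; ◇¬q ∧ p there: a:F, d:F, e:F, h:F. ✗
Satisfying worlds: {c}.

1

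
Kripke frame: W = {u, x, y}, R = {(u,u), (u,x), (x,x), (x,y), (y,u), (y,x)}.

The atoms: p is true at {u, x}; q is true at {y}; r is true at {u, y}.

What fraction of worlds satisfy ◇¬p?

u: successors {u, x}; ¬p there: u:F, x:F. ✗
x: successors {x, y}; ¬p there: x:F, y:T. ✓
y: successors {u, x}; ¬p there: u:F, x:F. ✗
That's 1 of 3 worlds, so 1/3.

1/3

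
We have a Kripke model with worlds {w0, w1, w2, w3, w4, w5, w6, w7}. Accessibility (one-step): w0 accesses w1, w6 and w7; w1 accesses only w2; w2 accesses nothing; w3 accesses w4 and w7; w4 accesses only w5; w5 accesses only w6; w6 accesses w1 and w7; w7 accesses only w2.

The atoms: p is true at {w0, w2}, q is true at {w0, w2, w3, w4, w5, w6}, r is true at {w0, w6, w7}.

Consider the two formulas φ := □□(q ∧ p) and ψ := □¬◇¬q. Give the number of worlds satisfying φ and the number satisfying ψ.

4 and 6

For □□(q ∧ p):
w0: successors {w1, w6, w7}; □(q ∧ p) there: w1:T, w6:F, w7:T. ✗
w1: successors {w2}; □(q ∧ p) there: w2:T. ✓
w2: no successors, so □□(q ∧ p) holds vacuously. ✓
w3: successors {w4, w7}; □(q ∧ p) there: w4:F, w7:T. ✗
w4: successors {w5}; □(q ∧ p) there: w5:F. ✗
w5: successors {w6}; □(q ∧ p) there: w6:F. ✗
w6: successors {w1, w7}; □(q ∧ p) there: w1:T, w7:T. ✓
w7: successors {w2}; □(q ∧ p) there: w2:T. ✓
— 4 worlds.
For □¬◇¬q:
w0: successors {w1, w6, w7}; ¬◇¬q there: w1:T, w6:F, w7:T. ✗
w1: successors {w2}; ¬◇¬q there: w2:T. ✓
w2: no successors, so □¬◇¬q holds vacuously. ✓
w3: successors {w4, w7}; ¬◇¬q there: w4:T, w7:T. ✓
w4: successors {w5}; ¬◇¬q there: w5:T. ✓
w5: successors {w6}; ¬◇¬q there: w6:F. ✗
w6: successors {w1, w7}; ¬◇¬q there: w1:T, w7:T. ✓
w7: successors {w2}; ¬◇¬q there: w2:T. ✓
— 6 worlds.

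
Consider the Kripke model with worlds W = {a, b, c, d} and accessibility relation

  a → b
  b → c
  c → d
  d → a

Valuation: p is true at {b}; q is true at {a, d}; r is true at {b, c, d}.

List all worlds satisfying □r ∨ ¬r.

{a, b, c}

a: □r is T, ¬r is T. ✓
b: □r is T, ¬r is F. ✓
c: □r is T, ¬r is F. ✓
d: □r is F, ¬r is F. ✗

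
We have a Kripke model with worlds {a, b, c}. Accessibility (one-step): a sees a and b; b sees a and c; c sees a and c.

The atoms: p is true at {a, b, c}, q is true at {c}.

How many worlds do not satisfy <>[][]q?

a: successors {a, b}; [][]q there: a:F, b:F. ✗
b: successors {a, c}; [][]q there: a:F, c:F. ✗
c: successors {a, c}; [][]q there: a:F, c:F. ✗
Satisfying worlds: ∅.
So <>[][]q fails at the other 3 worlds.

3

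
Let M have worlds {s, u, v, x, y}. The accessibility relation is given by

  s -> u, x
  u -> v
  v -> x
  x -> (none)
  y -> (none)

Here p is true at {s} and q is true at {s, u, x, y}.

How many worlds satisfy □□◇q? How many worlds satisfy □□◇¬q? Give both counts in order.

4 and 3

For □□◇q:
s: successors {u, x}; □◇q there: u:T, x:T. ✓
u: successors {v}; □◇q there: v:F. ✗
v: successors {x}; □◇q there: x:T. ✓
x: no successors, so □□◇q holds vacuously. ✓
y: no successors, so □□◇q holds vacuously. ✓
— 4 worlds.
For □□◇¬q:
s: successors {u, x}; □◇¬q there: u:F, x:T. ✗
u: successors {v}; □◇¬q there: v:F. ✗
v: successors {x}; □◇¬q there: x:T. ✓
x: no successors, so □□◇¬q holds vacuously. ✓
y: no successors, so □□◇¬q holds vacuously. ✓
— 3 worlds.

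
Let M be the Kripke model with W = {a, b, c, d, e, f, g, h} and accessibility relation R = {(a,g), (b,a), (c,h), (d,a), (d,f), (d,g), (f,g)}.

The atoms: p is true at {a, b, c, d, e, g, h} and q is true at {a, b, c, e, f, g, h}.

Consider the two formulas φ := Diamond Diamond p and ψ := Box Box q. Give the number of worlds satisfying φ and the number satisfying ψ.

2 and 8

For Diamond Diamond p:
a: successors {g}; Diamond p there: g:F. ✗
b: successors {a}; Diamond p there: a:T. ✓
c: successors {h}; Diamond p there: h:F. ✗
d: successors {a, f, g}; Diamond p there: a:T, f:T, g:F. ✓
e: no successors, so Diamond Diamond p fails. ✗
f: successors {g}; Diamond p there: g:F. ✗
g: no successors, so Diamond Diamond p fails. ✗
h: no successors, so Diamond Diamond p fails. ✗
— 2 worlds.
For Box Box q:
a: successors {g}; Box q there: g:T. ✓
b: successors {a}; Box q there: a:T. ✓
c: successors {h}; Box q there: h:T. ✓
d: successors {a, f, g}; Box q there: a:T, f:T, g:T. ✓
e: no successors, so Box Box q holds vacuously. ✓
f: successors {g}; Box q there: g:T. ✓
g: no successors, so Box Box q holds vacuously. ✓
h: no successors, so Box Box q holds vacuously. ✓
— 8 worlds.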